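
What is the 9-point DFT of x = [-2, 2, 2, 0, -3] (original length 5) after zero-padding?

Original 5-point DFT: [-1, -3.9271-5.9309i, -0.5729-1.0368i, -0.5729+1.0368i, -3.9271+5.9309i]
Zero-padded 9-point DFT provides frequency interpolation.

DFT_9([x, 0, ...]) = [-1, 2.6985-2.2291i, -5.8302-4.5820i, -2.5000+2.5981i, -2.8682-2.3529i, -2.8682+2.3529i, -2.5000-2.5981i, -5.8302+4.5820i, 2.6985+2.2291i]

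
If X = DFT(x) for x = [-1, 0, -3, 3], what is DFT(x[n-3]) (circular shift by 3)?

Time shift by 3: X_shifted[k] = ω_4^(3k) · X[k]
Shifted x = [0, -3, 3, -1]

DFT(x[n-3]) = [-1, -3+2i, 7, -3-2i]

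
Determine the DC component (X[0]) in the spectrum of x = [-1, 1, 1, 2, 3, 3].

X[0] = Σ(n=0 to 5) x[n] · ω_6^0 = Σ x[n]
= (-1) + (1) + (1) + (2) + (3) + (3)

X[0] = 9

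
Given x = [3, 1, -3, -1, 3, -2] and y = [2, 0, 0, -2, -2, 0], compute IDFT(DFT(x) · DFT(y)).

(x ⊛ y)[n] = Σ(m=0 to 5) x[m] · y[(n-m) mod 6]

Computing each output sample:
(x ⊛ y)[0] = 14
(x ⊛ y)[1] = -2
(x ⊛ y)[2] = -8
(x ⊛ y)[3] = -4
(x ⊛ y)[4] = -2
(x ⊛ y)[5] = 0

x ⊛ y = [14, -2, -8, -4, -2, 0]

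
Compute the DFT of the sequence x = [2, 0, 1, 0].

X[k] = Σ(n=0 to 3) x[n] · ω_4^(nk)
where ω_4 = e^(-2πi/4)

Computing each X[k]:
X[0] = 3
X[1] = 1
X[2] = 3
X[3] = 1

X = [3, 1, 3, 1]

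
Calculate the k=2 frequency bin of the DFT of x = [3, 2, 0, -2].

X[2] = Σ(n=0 to 3) x[n] · ω_4^(2n) where ω_4 = e^(-2πi/4)
= (3)·ω_4^0 + (2)·ω_4^2 + (0)·ω_4^4 + (-2)·ω_4^6

X[2] = 3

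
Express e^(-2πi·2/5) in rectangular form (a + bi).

ω_5^2 = e^(-2πi·2/5)
= cos(-2π·2/5) + i·sin(-2π·2/5)
= cos(-4π/5) + i·sin(-4π/5)

ω_5^2 = cos(-4π/5) + i·sin(-4π/5) = -0.8090-0.5878i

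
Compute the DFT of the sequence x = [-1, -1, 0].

X[k] = Σ(n=0 to 2) x[n] · ω_3^(nk)
where ω_3 = e^(-2πi/3)

Computing each X[k]:
X[0] = -2
X[1] = -0.5000+0.8660i
X[2] = -0.5000-0.8660i

X = [-2, -0.5000+0.8660i, -0.5000-0.8660i]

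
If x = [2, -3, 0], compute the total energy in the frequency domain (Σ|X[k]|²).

Parseval: Σ|x[n]|² = (1/N)Σ|X[k]|², so Σ|X[k]|² = N·Σ|x[n]|² = 3·13.0000

Σ|X[k]|² = N·Σ|x[n]|² = 3·13.0000 = 39.0000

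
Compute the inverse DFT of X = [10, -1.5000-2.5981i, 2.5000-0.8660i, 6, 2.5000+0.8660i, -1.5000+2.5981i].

x[n] = (1/6) Σ(k=0 to 5) X[k] · e^(2πikn/6)

Computing each x[n]:
x[0] = 3
x[1] = 1
x[2] = 3
x[3] = 2
x[4] = 2
x[5] = -1

x = [3, 1, 3, 2, 2, -1]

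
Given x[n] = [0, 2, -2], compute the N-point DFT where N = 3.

X[k] = Σ(n=0 to 2) x[n] · ω_3^(nk)
where ω_3 = e^(-2πi/3)

Computing each X[k]:
X[0] = 0
X[1] = -3.4641i
X[2] = 3.4641i

X = [0, -3.4641i, 3.4641i]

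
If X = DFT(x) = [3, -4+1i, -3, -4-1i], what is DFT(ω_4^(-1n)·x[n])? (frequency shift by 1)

Modulation property: DFT(ω_4^(-1n)·x[n]) = X[(k-1) mod 4], so circularly shift X by 1 positions.

X[k-1] = [-4-1i, 3, -4+1i, -3]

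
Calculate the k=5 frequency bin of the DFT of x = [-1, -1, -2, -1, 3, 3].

X[5] = Σ(n=0 to 5) x[n] · ω_6^(5n) where ω_6 = e^(-2πi/6)
= (-1)·ω_6^0 + (-1)·ω_6^5 + (-2)·ω_6^10 + (-1)·ω_6^15 + (3)·ω_6^20 + (3)·ω_6^25

X[5] = 0.5000-7.7942i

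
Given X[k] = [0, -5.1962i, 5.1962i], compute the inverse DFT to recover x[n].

x[n] = (1/3) Σ(k=0 to 2) X[k] · e^(2πikn/3)

Computing each x[n]:
x[0] = 0
x[1] = 3
x[2] = -3

x = [0, 3, -3]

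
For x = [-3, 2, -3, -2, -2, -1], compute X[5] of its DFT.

X[5] = Σ(n=0 to 5) x[n] · ω_6^(5n) where ω_6 = e^(-2πi/6)
= (-3)·ω_6^0 + (2)·ω_6^5 + (-3)·ω_6^10 + (-2)·ω_6^15 + (-2)·ω_6^20 + (-1)·ω_6^25

X[5] = 2.0000+1.7321i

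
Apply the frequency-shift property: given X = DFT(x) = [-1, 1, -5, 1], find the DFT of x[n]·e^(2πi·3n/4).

Modulation property: DFT(ω_4^(-3n)·x[n]) = X[(k-3) mod 4], so circularly shift X by 3 positions.

X[k-3] = [1, -5, 1, -1]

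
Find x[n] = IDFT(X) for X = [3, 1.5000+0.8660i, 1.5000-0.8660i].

x[n] = (1/3) Σ(k=0 to 2) X[k] · e^(2πikn/3)

Computing each x[n]:
x[0] = 2
x[1] = 0
x[2] = 1

x = [2, 0, 1]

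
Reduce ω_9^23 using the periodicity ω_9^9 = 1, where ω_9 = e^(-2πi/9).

Since ω_9^9 = 1, powers reduce modulo 9.
23 mod 9 = 5
So ω_9^23 = ω_9^5 = e^(-2πi·5/9)

ω_9^23 = ω_9^5 = -0.9397+0.3420i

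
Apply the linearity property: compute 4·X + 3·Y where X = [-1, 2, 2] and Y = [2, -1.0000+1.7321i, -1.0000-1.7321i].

By linearity: DFT(4x + 3y) = 4·DFT(x) + 3·DFT(y)
= 4·[-1, 2, 2] + 3·[2, -1.0000+1.7321i, -1.0000-1.7321i]

Computing element-wise:
Z[0] = 4·(-1) + 3·(2) = 2
Z[1] = 4·(2) + 3·(-1.0000+1.7321i) = 5.0000+5.1963i
Z[2] = 4·(2) + 3·(-1.0000-1.7321i) = 5.0000-5.1963i

DFT(4x + 3y) = 4·X + 3·Y = [2, 5.0000+5.1963i, 5.0000-5.1963i]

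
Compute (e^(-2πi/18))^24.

Since ω_18^18 = 1, powers reduce modulo 18.
24 mod 18 = 6
So ω_18^24 = ω_18^6 = e^(-2πi·6/18)

ω_18^24 = ω_18^6 = -0.5000-0.8660i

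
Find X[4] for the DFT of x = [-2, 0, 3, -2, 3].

X[4] = Σ(n=0 to 4) x[n] · ω_5^(4n) where ω_5 = e^(-2πi/5)
= (-2)·ω_5^0 + (0)·ω_5^4 + (3)·ω_5^8 + (-2)·ω_5^12 + (3)·ω_5^16

X[4] = -1.8820+0.0858i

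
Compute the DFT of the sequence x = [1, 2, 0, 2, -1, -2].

X[k] = Σ(n=0 to 5) x[n] · ω_6^(nk)
where ω_6 = e^(-2πi/6)

Computing each X[k]:
X[0] = 2
X[1] = -0.5000-4.3301i
X[2] = 3.5000-2.5981i
X[3] = -2
X[4] = 3.5000+2.5981i
X[5] = -0.5000+4.3301i

X = [2, -0.5000-4.3301i, 3.5000-2.5981i, -2, 3.5000+2.5981i, -0.5000+4.3301i]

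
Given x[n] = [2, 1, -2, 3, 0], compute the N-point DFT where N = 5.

X[k] = Σ(n=0 to 4) x[n] · ω_5^(nk)
where ω_5 = e^(-2πi/5)

Computing each X[k]:
X[0] = 4
X[1] = 1.5000+1.9879i
X[2] = 1.5000-5.3431i
X[3] = 1.5000+5.3431i
X[4] = 1.5000-1.9879i

X = [4, 1.5000+1.9879i, 1.5000-5.3431i, 1.5000+5.3431i, 1.5000-1.9879i]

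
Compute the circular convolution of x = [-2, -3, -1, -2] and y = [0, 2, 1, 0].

(x ⊛ y)[n] = Σ(m=0 to 3) x[m] · y[(n-m) mod 4]

Computing each output sample:
(x ⊛ y)[0] = -5
(x ⊛ y)[1] = -6
(x ⊛ y)[2] = -8
(x ⊛ y)[3] = -5

x ⊛ y = [-5, -6, -8, -5]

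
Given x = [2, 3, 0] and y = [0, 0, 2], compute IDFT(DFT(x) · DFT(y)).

(x ⊛ y)[n] = Σ(m=0 to 2) x[m] · y[(n-m) mod 3]

Computing each output sample:
(x ⊛ y)[0] = 6
(x ⊛ y)[1] = 0
(x ⊛ y)[2] = 4

x ⊛ y = [6, 0, 4]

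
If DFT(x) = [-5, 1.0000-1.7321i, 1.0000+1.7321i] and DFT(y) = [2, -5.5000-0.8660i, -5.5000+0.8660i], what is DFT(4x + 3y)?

By linearity: DFT(4x + 3y) = 4·DFT(x) + 3·DFT(y)
= 4·[-5, 1.0000-1.7321i, 1.0000+1.7321i] + 3·[2, -5.5000-0.8660i, -5.5000+0.8660i]

Computing element-wise:
Z[0] = 4·(-5) + 3·(2) = -14
Z[1] = 4·(1.0000-1.7321i) + 3·(-5.5000-0.8660i) = -12.5000-9.5264i
Z[2] = 4·(1.0000+1.7321i) + 3·(-5.5000+0.8660i) = -12.5000+9.5264i

DFT(4x + 3y) = 4·X + 3·Y = [-14, -12.5000-9.5264i, -12.5000+9.5264i]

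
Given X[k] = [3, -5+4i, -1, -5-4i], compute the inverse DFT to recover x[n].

x[n] = (1/4) Σ(k=0 to 3) X[k] · e^(2πikn/4)

Computing each x[n]:
x[0] = -2
x[1] = -1
x[2] = 3
x[3] = 3

x = [-2, -1, 3, 3]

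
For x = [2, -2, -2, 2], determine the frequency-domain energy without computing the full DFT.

Parseval: Σ|x[n]|² = (1/N)Σ|X[k]|², so Σ|X[k]|² = N·Σ|x[n]|² = 4·16.0000

Σ|X[k]|² = N·Σ|x[n]|² = 4·16.0000 = 64.0000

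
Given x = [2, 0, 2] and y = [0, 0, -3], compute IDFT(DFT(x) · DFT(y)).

(x ⊛ y)[n] = Σ(m=0 to 2) x[m] · y[(n-m) mod 3]

Computing each output sample:
(x ⊛ y)[0] = 0
(x ⊛ y)[1] = -6
(x ⊛ y)[2] = -6

x ⊛ y = [0, -6, -6]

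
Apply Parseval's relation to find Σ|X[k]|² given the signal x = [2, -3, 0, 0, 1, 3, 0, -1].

Parseval: Σ|x[n]|² = (1/N)Σ|X[k]|², so Σ|X[k]|² = N·Σ|x[n]|² = 8·24.0000

Σ|X[k]|² = N·Σ|x[n]|² = 8·24.0000 = 192.0000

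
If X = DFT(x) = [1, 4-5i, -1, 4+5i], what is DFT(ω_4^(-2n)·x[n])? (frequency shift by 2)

Modulation property: DFT(ω_4^(-2n)·x[n]) = X[(k-2) mod 4], so circularly shift X by 2 positions.

X[k-2] = [-1, 4+5i, 1, 4-5i]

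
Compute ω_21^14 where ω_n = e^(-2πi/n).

ω_21^14 = e^(-2πi·14/21)
= cos(-2π·14/21) + i·sin(-2π·14/21)
= cos(-28π/21) + i·sin(-28π/21)

ω_21^14 = cos(-28π/21) + i·sin(-28π/21) = -0.5000+0.8660i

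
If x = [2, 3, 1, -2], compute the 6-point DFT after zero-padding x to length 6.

Original 4-point DFT: [4, 1-5i, 2, 1+5i]
Zero-padded 6-point DFT provides frequency interpolation.

DFT_6([x, 0, ...]) = [4, 5.0000-3.4641i, -2.0000-1.7321i, 2, -2.0000+1.7321i, 5.0000+3.4641i]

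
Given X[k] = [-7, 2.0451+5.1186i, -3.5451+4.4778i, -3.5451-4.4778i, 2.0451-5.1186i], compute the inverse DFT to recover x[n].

x[n] = (1/5) Σ(k=0 to 4) X[k] · e^(2πikn/5)

Computing each x[n]:
x[0] = -2
x[1] = -3
x[2] = -2
x[3] = -3
x[4] = 3

x = [-2, -3, -2, -3, 3]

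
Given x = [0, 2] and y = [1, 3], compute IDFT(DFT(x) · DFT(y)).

(x ⊛ y)[n] = Σ(m=0 to 1) x[m] · y[(n-m) mod 2]

Computing each output sample:
(x ⊛ y)[0] = 6
(x ⊛ y)[1] = 2

x ⊛ y = [6, 2]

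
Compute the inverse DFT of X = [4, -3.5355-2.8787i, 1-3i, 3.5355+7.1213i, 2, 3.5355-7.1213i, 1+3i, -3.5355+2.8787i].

x[n] = (1/8) Σ(k=0 to 7) X[k] · e^(2πikn/8)

Computing each x[n]:
x[0] = 1
x[1] = -1
x[2] = 3
x[3] = 0
x[4] = 1
x[5] = 3
x[6] = -2
x[7] = -1

x = [1, -1, 3, 0, 1, 3, -2, -1]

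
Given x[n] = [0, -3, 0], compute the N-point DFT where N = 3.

X[k] = Σ(n=0 to 2) x[n] · ω_3^(nk)
where ω_3 = e^(-2πi/3)

Computing each X[k]:
X[0] = -3
X[1] = 1.5000+2.5981i
X[2] = 1.5000-2.5981i

X = [-3, 1.5000+2.5981i, 1.5000-2.5981i]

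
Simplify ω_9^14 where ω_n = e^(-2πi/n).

Since ω_9^9 = 1, powers reduce modulo 9.
14 mod 9 = 5
So ω_9^14 = ω_9^5 = e^(-2πi·5/9)

ω_9^14 = ω_9^5 = -0.9397+0.3420i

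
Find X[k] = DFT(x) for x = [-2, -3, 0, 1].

X[k] = Σ(n=0 to 3) x[n] · ω_4^(nk)
where ω_4 = e^(-2πi/4)

Computing each X[k]:
X[0] = -4
X[1] = -2+4i
X[2] = 0
X[3] = -2-4i

X = [-4, -2+4i, 0, -2-4i]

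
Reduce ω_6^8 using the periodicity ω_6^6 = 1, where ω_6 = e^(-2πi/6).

Since ω_6^6 = 1, powers reduce modulo 6.
8 mod 6 = 2
So ω_6^8 = ω_6^2 = e^(-2πi·2/6)

ω_6^8 = ω_6^2 = -0.5000-0.8660i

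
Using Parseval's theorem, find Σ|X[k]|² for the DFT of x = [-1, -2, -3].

Parseval: Σ|x[n]|² = (1/N)Σ|X[k]|², so Σ|X[k]|² = N·Σ|x[n]|² = 3·14.0000

Σ|X[k]|² = N·Σ|x[n]|² = 3·14.0000 = 42.0000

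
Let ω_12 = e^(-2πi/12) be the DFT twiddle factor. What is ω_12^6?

ω_12^6 = e^(-2πi·6/12)
= cos(-2π·6/12) + i·sin(-2π·6/12)
= cos(-12π/12) + i·sin(-12π/12)

ω_12^6 = cos(-12π/12) + i·sin(-12π/12) = -1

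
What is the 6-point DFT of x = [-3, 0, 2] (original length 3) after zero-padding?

Original 3-point DFT: [-1, -4.0000+1.7321i, -4.0000-1.7321i]
Zero-padded 6-point DFT provides frequency interpolation.

DFT_6([x, 0, ...]) = [-1, -4.0000-1.7321i, -4.0000+1.7321i, -1, -4.0000-1.7321i, -4.0000+1.7321i]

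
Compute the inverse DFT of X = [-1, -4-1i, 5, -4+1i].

x[n] = (1/4) Σ(k=0 to 3) X[k] · e^(2πikn/4)

Computing each x[n]:
x[0] = -1
x[1] = -1
x[2] = 3
x[3] = -2

x = [-1, -1, 3, -2]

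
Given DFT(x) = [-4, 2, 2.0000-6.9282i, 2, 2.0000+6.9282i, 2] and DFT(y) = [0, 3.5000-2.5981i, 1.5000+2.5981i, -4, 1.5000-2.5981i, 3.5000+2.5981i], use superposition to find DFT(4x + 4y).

By linearity: DFT(4x + 4y) = 4·DFT(x) + 4·DFT(y)
= 4·[-4, 2, 2.0000-6.9282i, 2, 2.0000+6.9282i, 2] + 4·[0, 3.5000-2.5981i, 1.5000+2.5981i, -4, 1.5000-2.5981i, 3.5000+2.5981i]

Computing element-wise:
Z[0] = 4·(-4) + 4·(0) = -16
Z[1] = 4·(2) + 4·(3.5000-2.5981i) = 22.0000-10.3924i
Z[2] = 4·(2.0000-6.9282i) + 4·(1.5000+2.5981i) = 14.0000-17.3204i
Z[3] = 4·(2) + 4·(-4) = -8
Z[4] = 4·(2.0000+6.9282i) + 4·(1.5000-2.5981i) = 14.0000+17.3204i
Z[5] = 4·(2) + 4·(3.5000+2.5981i) = 22.0000+10.3924i

DFT(4x + 4y) = 4·X + 4·Y = [-16, 22.0000-10.3924i, 14.0000-17.3204i, -8, 14.0000+17.3204i, 22.0000+10.3924i]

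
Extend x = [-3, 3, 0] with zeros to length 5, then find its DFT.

Original 3-point DFT: [0, -4.5000-2.5981i, -4.5000+2.5981i]
Zero-padded 5-point DFT provides frequency interpolation.

DFT_5([x, 0, ...]) = [0, -2.0729-2.8532i, -5.4271-1.7634i, -5.4271+1.7634i, -2.0729+2.8532i]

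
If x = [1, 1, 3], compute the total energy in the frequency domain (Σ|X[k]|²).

Parseval: Σ|x[n]|² = (1/N)Σ|X[k]|², so Σ|X[k]|² = N·Σ|x[n]|² = 3·11.0000

Σ|X[k]|² = N·Σ|x[n]|² = 3·11.0000 = 33.0000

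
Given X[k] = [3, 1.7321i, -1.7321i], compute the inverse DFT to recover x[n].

x[n] = (1/3) Σ(k=0 to 2) X[k] · e^(2πikn/3)

Computing each x[n]:
x[0] = 1
x[1] = 0
x[2] = 2

x = [1, 0, 2]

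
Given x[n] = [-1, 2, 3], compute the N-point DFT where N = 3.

X[k] = Σ(n=0 to 2) x[n] · ω_3^(nk)
where ω_3 = e^(-2πi/3)

Computing each X[k]:
X[0] = 4
X[1] = -3.5000+0.8660i
X[2] = -3.5000-0.8660i

X = [4, -3.5000+0.8660i, -3.5000-0.8660i]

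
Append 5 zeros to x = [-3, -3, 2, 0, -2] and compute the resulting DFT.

Original 5-point DFT: [-6, -6.1631-0.2245i, 1.6631+2.4899i, 1.6631-2.4899i, -6.1631+0.2245i]
Zero-padded 10-point DFT provides frequency interpolation.

DFT_10([x, 0, ...]) = [-6, -3.1910+1.0368i, -6.1631-0.2245i, -4.3090+5.9309i, 1.6631+2.4899i, 0, 1.6631-2.4899i, -4.3090-5.9309i, -6.1631+0.2245i, -3.1910-1.0368i]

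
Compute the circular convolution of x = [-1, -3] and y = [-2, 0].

(x ⊛ y)[n] = Σ(m=0 to 1) x[m] · y[(n-m) mod 2]

Computing each output sample:
(x ⊛ y)[0] = 2
(x ⊛ y)[1] = 6

x ⊛ y = [2, 6]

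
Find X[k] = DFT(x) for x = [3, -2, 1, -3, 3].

X[k] = Σ(n=0 to 4) x[n] · ω_5^(nk)
where ω_5 = e^(-2πi/5)

Computing each X[k]:
X[0] = 2
X[1] = 4.9271+2.4041i
X[2] = 1.5729+6.7432i
X[3] = 1.5729-6.7432i
X[4] = 4.9271-2.4041i

X = [2, 4.9271+2.4041i, 1.5729+6.7432i, 1.5729-6.7432i, 4.9271-2.4041i]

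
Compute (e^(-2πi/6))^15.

Since ω_6^6 = 1, powers reduce modulo 6.
15 mod 6 = 3
So ω_6^15 = ω_6^3 = e^(-2πi·3/6)

ω_6^15 = ω_6^3 = -1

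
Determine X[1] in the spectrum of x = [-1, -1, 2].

X[1] = Σ(n=0 to 2) x[n] · ω_3^(1n) where ω_3 = e^(-2πi/3)
= (-1)·ω_3^0 + (-1)·ω_3^1 + (2)·ω_3^2

X[1] = -1.5000+2.5981i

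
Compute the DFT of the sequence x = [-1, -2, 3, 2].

X[k] = Σ(n=0 to 3) x[n] · ω_4^(nk)
where ω_4 = e^(-2πi/4)

Computing each X[k]:
X[0] = 2
X[1] = -4+4i
X[2] = 2
X[3] = -4-4i

X = [2, -4+4i, 2, -4-4i]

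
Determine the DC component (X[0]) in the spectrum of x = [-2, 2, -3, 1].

X[0] = Σ(n=0 to 3) x[n] · ω_4^0 = Σ x[n]
= (-2) + (2) + (-3) + (1)

X[0] = -2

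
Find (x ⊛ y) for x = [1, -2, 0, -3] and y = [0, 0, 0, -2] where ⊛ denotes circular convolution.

(x ⊛ y)[n] = Σ(m=0 to 3) x[m] · y[(n-m) mod 4]

Computing each output sample:
(x ⊛ y)[0] = 4
(x ⊛ y)[1] = 0
(x ⊛ y)[2] = 6
(x ⊛ y)[3] = -2

x ⊛ y = [4, 0, 6, -2]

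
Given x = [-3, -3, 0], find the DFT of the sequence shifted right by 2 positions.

Time shift by 2: X_shifted[k] = ω_3^(2k) · X[k]
Shifted x = [-3, 0, -3]

DFT(x[n-2]) = [-6, -1.5000-2.5981i, -1.5000+2.5981i]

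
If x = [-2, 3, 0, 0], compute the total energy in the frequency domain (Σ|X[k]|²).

Parseval: Σ|x[n]|² = (1/N)Σ|X[k]|², so Σ|X[k]|² = N·Σ|x[n]|² = 4·13.0000

Σ|X[k]|² = N·Σ|x[n]|² = 4·13.0000 = 52.0000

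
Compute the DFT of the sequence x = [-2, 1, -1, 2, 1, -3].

X[k] = Σ(n=0 to 5) x[n] · ω_6^(nk)
where ω_6 = e^(-2πi/6)

Computing each X[k]:
X[0] = -2
X[1] = -5.0000-1.7321i
X[2] = 1.0000-5.1962i
X[3] = -2
X[4] = 1.0000+5.1962i
X[5] = -5.0000+1.7321i

X = [-2, -5.0000-1.7321i, 1.0000-5.1962i, -2, 1.0000+5.1962i, -5.0000+1.7321i]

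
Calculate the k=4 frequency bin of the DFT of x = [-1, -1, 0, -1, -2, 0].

X[4] = Σ(n=0 to 5) x[n] · ω_6^(4n) where ω_6 = e^(-2πi/6)
= (-1)·ω_6^0 + (-1)·ω_6^4 + (0)·ω_6^8 + (-1)·ω_6^12 + (-2)·ω_6^16 + (0)·ω_6^20

X[4] = -0.5000-2.5981i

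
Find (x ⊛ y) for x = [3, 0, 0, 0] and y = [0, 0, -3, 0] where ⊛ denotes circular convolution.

(x ⊛ y)[n] = Σ(m=0 to 3) x[m] · y[(n-m) mod 4]

Computing each output sample:
(x ⊛ y)[0] = 0
(x ⊛ y)[1] = 0
(x ⊛ y)[2] = -9
(x ⊛ y)[3] = 0

x ⊛ y = [0, 0, -9, 0]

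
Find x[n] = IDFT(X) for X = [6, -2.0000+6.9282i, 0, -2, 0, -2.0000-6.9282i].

x[n] = (1/6) Σ(k=0 to 5) X[k] · e^(2πikn/6)

Computing each x[n]:
x[0] = 0
x[1] = -1
x[2] = -1
x[3] = 2
x[4] = 3
x[5] = 3

x = [0, -1, -1, 2, 3, 3]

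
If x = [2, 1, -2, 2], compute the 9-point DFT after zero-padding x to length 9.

Original 4-point DFT: [3, 4+1i, -3, 4-1i]
Zero-padded 9-point DFT provides frequency interpolation.

DFT_9([x, 0, ...]) = [3, 1.4187-0.4052i, 3.0530+1.4313i, 4.5000-2.5981i, -1.4718-3.3596i, -1.4718+3.3596i, 4.5000+2.5981i, 3.0530-1.4313i, 1.4187+0.4052i]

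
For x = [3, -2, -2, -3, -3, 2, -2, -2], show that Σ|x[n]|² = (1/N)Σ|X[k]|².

Time domain:
Σ|x[n]|² = |3|² + |-2|² + |-2|² + |-3|² + |-3|² + |2|² + |-2|² + |-2|² = 47.0000

Frequency domain:
(1/8)Σ|X[k]|² = (1/8)(|-9|² + |3.8787+3.5355i|² + |4-5i|² + |8.1213+3.5355i|² + |1|² + |8.1213-3.5355i|² + |4+5i|² + |3.8787-3.5355i|²) = (1/8)·376.0000 = 47.0000

Both sides agree, confirming Parseval's theorem.

Σ|x[n]|² = (1/N)Σ|X[k]|² = 47.0000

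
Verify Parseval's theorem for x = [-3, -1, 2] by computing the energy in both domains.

Time domain:
Σ|x[n]|² = |-3|² + |-1|² + |2|² = 14.0000

Frequency domain:
(1/3)Σ|X[k]|² = (1/3)(|-2|² + |-3.5000+2.5981i|² + |-3.5000-2.5981i|²) = (1/3)·42.0000 = 14.0000

Both sides agree, confirming Parseval's theorem.

Σ|x[n]|² = (1/N)Σ|X[k]|² = 14.0000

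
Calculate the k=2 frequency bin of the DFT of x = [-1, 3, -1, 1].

X[2] = Σ(n=0 to 3) x[n] · ω_4^(2n) where ω_4 = e^(-2πi/4)
= (-1)·ω_4^0 + (3)·ω_4^2 + (-1)·ω_4^4 + (1)·ω_4^6

X[2] = -6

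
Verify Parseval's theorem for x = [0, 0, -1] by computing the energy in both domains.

Time domain:
Σ|x[n]|² = |0|² + |0|² + |-1|² = 1.0000

Frequency domain:
(1/3)Σ|X[k]|² = (1/3)(|-1|² + |0.5000-0.8660i|² + |0.5000+0.8660i|²) = (1/3)·3.0000 = 1.0000

Both sides agree, confirming Parseval's theorem.

Σ|x[n]|² = (1/N)Σ|X[k]|² = 1.0000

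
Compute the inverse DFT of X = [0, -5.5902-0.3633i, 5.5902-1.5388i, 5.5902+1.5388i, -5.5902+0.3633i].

x[n] = (1/5) Σ(k=0 to 4) X[k] · e^(2πikn/5)

Computing each x[n]:
x[0] = 0
x[1] = -2
x[2] = 2
x[3] = 3
x[4] = -3

x = [0, -2, 2, 3, -3]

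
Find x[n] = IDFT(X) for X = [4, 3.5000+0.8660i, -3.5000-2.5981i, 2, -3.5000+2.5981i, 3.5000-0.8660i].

x[n] = (1/6) Σ(k=0 to 5) X[k] · e^(2πikn/6)

Computing each x[n]:
x[0] = 1
x[1] = 2
x[2] = 0
x[3] = -2
x[4] = 2
x[5] = 1

x = [1, 2, 0, -2, 2, 1]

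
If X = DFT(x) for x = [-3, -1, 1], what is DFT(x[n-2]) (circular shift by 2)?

Time shift by 2: X_shifted[k] = ω_3^(2k) · X[k]
Shifted x = [-1, 1, -3]

DFT(x[n-2]) = [-3, -3.4641i, 3.4641i]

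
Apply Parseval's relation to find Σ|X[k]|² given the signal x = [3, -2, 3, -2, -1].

Parseval: Σ|x[n]|² = (1/N)Σ|X[k]|², so Σ|X[k]|² = N·Σ|x[n]|² = 5·27.0000

Σ|X[k]|² = N·Σ|x[n]|² = 5·27.0000 = 135.0000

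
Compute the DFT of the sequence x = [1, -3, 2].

X[k] = Σ(n=0 to 2) x[n] · ω_3^(nk)
where ω_3 = e^(-2πi/3)

Computing each X[k]:
X[0] = 0
X[1] = 1.5000+4.3301i
X[2] = 1.5000-4.3301i

X = [0, 1.5000+4.3301i, 1.5000-4.3301i]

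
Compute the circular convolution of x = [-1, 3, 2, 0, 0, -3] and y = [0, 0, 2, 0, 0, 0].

(x ⊛ y)[n] = Σ(m=0 to 5) x[m] · y[(n-m) mod 6]

Computing each output sample:
(x ⊛ y)[0] = 0
(x ⊛ y)[1] = -6
(x ⊛ y)[2] = -2
(x ⊛ y)[3] = 6
(x ⊛ y)[4] = 4
(x ⊛ y)[5] = 0

x ⊛ y = [0, -6, -2, 6, 4, 0]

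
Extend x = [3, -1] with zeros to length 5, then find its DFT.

Original 2-point DFT: [2, 4]
Zero-padded 5-point DFT provides frequency interpolation.

DFT_5([x, 0, ...]) = [2, 2.6910+0.9511i, 3.8090+0.5878i, 3.8090-0.5878i, 2.6910-0.9511i]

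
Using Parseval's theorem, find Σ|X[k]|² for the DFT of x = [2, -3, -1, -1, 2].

Parseval: Σ|x[n]|² = (1/N)Σ|X[k]|², so Σ|X[k]|² = N·Σ|x[n]|² = 5·19.0000

Σ|X[k]|² = N·Σ|x[n]|² = 5·19.0000 = 95.0000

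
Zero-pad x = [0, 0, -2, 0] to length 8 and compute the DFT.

Original 4-point DFT: [-2, 2, -2, 2]
Zero-padded 8-point DFT provides frequency interpolation.

DFT_8([x, 0, ...]) = [-2, 2i, 2, -2i, -2, 2i, 2, -2i]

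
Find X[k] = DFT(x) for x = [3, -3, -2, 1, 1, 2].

X[k] = Σ(n=0 to 5) x[n] · ω_6^(nk)
where ω_6 = e^(-2πi/6)

Computing each X[k]:
X[0] = 2
X[1] = 2.0000+6.9282i
X[2] = 5.0000+1.7321i
X[3] = 2
X[4] = 5.0000-1.7321i
X[5] = 2.0000-6.9282i

X = [2, 2.0000+6.9282i, 5.0000+1.7321i, 2, 5.0000-1.7321i, 2.0000-6.9282i]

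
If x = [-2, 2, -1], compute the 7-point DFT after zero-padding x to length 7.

Original 3-point DFT: [-1, -2.5000-2.5981i, -2.5000+2.5981i]
Zero-padded 7-point DFT provides frequency interpolation.

DFT_7([x, 0, ...]) = [-1, -0.5305-0.5887i, -1.5441-2.3837i, -4.4254-1.6496i, -4.4254+1.6496i, -1.5441+2.3837i, -0.5305+0.5887i]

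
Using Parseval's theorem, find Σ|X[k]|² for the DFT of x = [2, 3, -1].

Parseval: Σ|x[n]|² = (1/N)Σ|X[k]|², so Σ|X[k]|² = N·Σ|x[n]|² = 3·14.0000

Σ|X[k]|² = N·Σ|x[n]|² = 3·14.0000 = 42.0000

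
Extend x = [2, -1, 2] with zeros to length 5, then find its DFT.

Original 3-point DFT: [3, 1.5000+2.5981i, 1.5000-2.5981i]
Zero-padded 5-point DFT provides frequency interpolation.

DFT_5([x, 0, ...]) = [3, 0.0729-0.2245i, 3.4271+2.4899i, 3.4271-2.4899i, 0.0729+0.2245i]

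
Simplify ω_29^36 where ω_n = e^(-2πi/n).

Since ω_29^29 = 1, powers reduce modulo 29.
36 mod 29 = 7
So ω_29^36 = ω_29^7 = e^(-2πi·7/29)

ω_29^36 = ω_29^7 = 0.0541-0.9985i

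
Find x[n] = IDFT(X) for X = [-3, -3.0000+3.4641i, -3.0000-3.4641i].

x[n] = (1/3) Σ(k=0 to 2) X[k] · e^(2πikn/3)

Computing each x[n]:
x[0] = -3
x[1] = -2
x[2] = 2

x = [-3, -2, 2]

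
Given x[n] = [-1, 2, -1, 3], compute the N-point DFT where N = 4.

X[k] = Σ(n=0 to 3) x[n] · ω_4^(nk)
where ω_4 = e^(-2πi/4)

Computing each X[k]:
X[0] = 3
X[1] = 1i
X[2] = -7
X[3] = -1i

X = [3, 1i, -7, -1i]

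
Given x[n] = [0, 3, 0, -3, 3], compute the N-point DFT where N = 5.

X[k] = Σ(n=0 to 4) x[n] · ω_5^(nk)
where ω_5 = e^(-2πi/5)

Computing each X[k]:
X[0] = 3
X[1] = 4.2812-1.7634i
X[2] = -5.7812+2.8532i
X[3] = -5.7812-2.8532i
X[4] = 4.2812+1.7634i

X = [3, 4.2812-1.7634i, -5.7812+2.8532i, -5.7812-2.8532i, 4.2812+1.7634i]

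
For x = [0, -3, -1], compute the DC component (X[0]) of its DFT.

X[0] = Σ(n=0 to 2) x[n] · ω_3^0 = Σ x[n]
= (0) + (-3) + (-1)

X[0] = -4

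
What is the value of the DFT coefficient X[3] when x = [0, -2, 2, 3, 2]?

X[3] = Σ(n=0 to 4) x[n] · ω_5^(3n) where ω_5 = e^(-2πi/5)
= (0)·ω_5^0 + (-2)·ω_5^3 + (2)·ω_5^6 + (3)·ω_5^9 + (2)·ω_5^12

X[3] = 1.5451-1.4001i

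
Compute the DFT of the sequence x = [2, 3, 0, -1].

X[k] = Σ(n=0 to 3) x[n] · ω_4^(nk)
where ω_4 = e^(-2πi/4)

Computing each X[k]:
X[0] = 4
X[1] = 2-4i
X[2] = 0
X[3] = 2+4i

X = [4, 2-4i, 0, 2+4i]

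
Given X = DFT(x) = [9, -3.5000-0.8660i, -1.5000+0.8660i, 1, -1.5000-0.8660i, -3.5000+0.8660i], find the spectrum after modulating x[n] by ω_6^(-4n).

Modulation property: DFT(ω_6^(-4n)·x[n]) = X[(k-4) mod 6], so circularly shift X by 4 positions.

X[k-4] = [-1.5000+0.8660i, 1, -1.5000-0.8660i, -3.5000+0.8660i, 9, -3.5000-0.8660i]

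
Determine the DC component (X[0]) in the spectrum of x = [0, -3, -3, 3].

X[0] = Σ(n=0 to 3) x[n] · ω_4^0 = Σ x[n]
= (0) + (-3) + (-3) + (3)

X[0] = -3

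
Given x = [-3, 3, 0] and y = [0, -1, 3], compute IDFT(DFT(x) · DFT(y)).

(x ⊛ y)[n] = Σ(m=0 to 2) x[m] · y[(n-m) mod 3]

Computing each output sample:
(x ⊛ y)[0] = 9
(x ⊛ y)[1] = 3
(x ⊛ y)[2] = -12

x ⊛ y = [9, 3, -12]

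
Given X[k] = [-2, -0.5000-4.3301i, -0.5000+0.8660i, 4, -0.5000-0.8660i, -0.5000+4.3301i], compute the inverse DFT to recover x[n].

x[n] = (1/6) Σ(k=0 to 5) X[k] · e^(2πikn/6)

Computing each x[n]:
x[0] = 0
x[1] = 0
x[2] = 2
x[3] = -1
x[4] = -1
x[5] = -2

x = [0, 0, 2, -1, -1, -2]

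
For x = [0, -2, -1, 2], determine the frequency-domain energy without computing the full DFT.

Parseval: Σ|x[n]|² = (1/N)Σ|X[k]|², so Σ|X[k]|² = N·Σ|x[n]|² = 4·9.0000

Σ|X[k]|² = N·Σ|x[n]|² = 4·9.0000 = 36.0000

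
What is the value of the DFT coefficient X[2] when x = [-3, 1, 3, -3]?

X[2] = Σ(n=0 to 3) x[n] · ω_4^(2n) where ω_4 = e^(-2πi/4)
= (-3)·ω_4^0 + (1)·ω_4^2 + (3)·ω_4^4 + (-3)·ω_4^6

X[2] = 2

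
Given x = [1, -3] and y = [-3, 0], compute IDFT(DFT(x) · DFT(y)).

(x ⊛ y)[n] = Σ(m=0 to 1) x[m] · y[(n-m) mod 2]

Computing each output sample:
(x ⊛ y)[0] = -3
(x ⊛ y)[1] = 9

x ⊛ y = [-3, 9]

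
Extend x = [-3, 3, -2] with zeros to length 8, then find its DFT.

Original 3-point DFT: [-2, -3.5000-4.3301i, -3.5000+4.3301i]
Zero-padded 8-point DFT provides frequency interpolation.

DFT_8([x, 0, ...]) = [-2, -0.8787-0.1213i, -1-3i, -5.1213-4.1213i, -8, -5.1213+4.1213i, -1+3i, -0.8787+0.1213i]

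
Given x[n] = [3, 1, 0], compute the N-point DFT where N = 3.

X[k] = Σ(n=0 to 2) x[n] · ω_3^(nk)
where ω_3 = e^(-2πi/3)

Computing each X[k]:
X[0] = 4
X[1] = 2.5000-0.8660i
X[2] = 2.5000+0.8660i

X = [4, 2.5000-0.8660i, 2.5000+0.8660i]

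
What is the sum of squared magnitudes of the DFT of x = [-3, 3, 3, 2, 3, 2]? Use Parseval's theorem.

Parseval: Σ|x[n]|² = (1/N)Σ|X[k]|², so Σ|X[k]|² = N·Σ|x[n]|² = 6·44.0000

Σ|X[k]|² = N·Σ|x[n]|² = 6·44.0000 = 264.0000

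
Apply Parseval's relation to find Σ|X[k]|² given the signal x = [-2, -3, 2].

Parseval: Σ|x[n]|² = (1/N)Σ|X[k]|², so Σ|X[k]|² = N·Σ|x[n]|² = 3·17.0000

Σ|X[k]|² = N·Σ|x[n]|² = 3·17.0000 = 51.0000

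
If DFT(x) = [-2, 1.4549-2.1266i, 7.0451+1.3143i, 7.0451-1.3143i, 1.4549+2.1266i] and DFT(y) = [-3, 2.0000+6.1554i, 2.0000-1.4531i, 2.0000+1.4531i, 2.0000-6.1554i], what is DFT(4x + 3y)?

By linearity: DFT(4x + 3y) = 4·DFT(x) + 3·DFT(y)
= 4·[-2, 1.4549-2.1266i, 7.0451+1.3143i, 7.0451-1.3143i, 1.4549+2.1266i] + 3·[-3, 2.0000+6.1554i, 2.0000-1.4531i, 2.0000+1.4531i, 2.0000-6.1554i]

Computing element-wise:
Z[0] = 4·(-2) + 3·(-3) = -17
Z[1] = 4·(1.4549-2.1266i) + 3·(2.0000+6.1554i) = 11.8196+9.9598i
Z[2] = 4·(7.0451+1.3143i) + 3·(2.0000-1.4531i) = 34.1804+0.8979i
Z[3] = 4·(7.0451-1.3143i) + 3·(2.0000+1.4531i) = 34.1804-0.8979i
Z[4] = 4·(1.4549+2.1266i) + 3·(2.0000-6.1554i) = 11.8196-9.9598i

DFT(4x + 3y) = 4·X + 3·Y = [-17, 11.8196+9.9598i, 34.1804+0.8979i, 34.1804-0.8979i, 11.8196-9.9598i]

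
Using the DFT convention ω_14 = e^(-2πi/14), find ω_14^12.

ω_14^12 = e^(-2πi·12/14)
= cos(-2π·12/14) + i·sin(-2π·12/14)
= cos(-24π/14) + i·sin(-24π/14)

ω_14^12 = cos(-24π/14) + i·sin(-24π/14) = 0.6235+0.7818i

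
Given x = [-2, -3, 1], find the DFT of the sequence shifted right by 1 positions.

Time shift by 1: X_shifted[k] = ω_3^(1k) · X[k]
Shifted x = [1, -2, -3]

DFT(x[n-1]) = [-4, 3.5000-0.8660i, 3.5000+0.8660i]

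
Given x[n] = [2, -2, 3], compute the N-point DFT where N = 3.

X[k] = Σ(n=0 to 2) x[n] · ω_3^(nk)
where ω_3 = e^(-2πi/3)

Computing each X[k]:
X[0] = 3
X[1] = 1.5000+4.3301i
X[2] = 1.5000-4.3301i

X = [3, 1.5000+4.3301i, 1.5000-4.3301i]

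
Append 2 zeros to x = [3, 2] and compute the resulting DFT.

Original 2-point DFT: [5, 1]
Zero-padded 4-point DFT provides frequency interpolation.

DFT_4([x, 0, ...]) = [5, 3-2i, 1, 3+2i]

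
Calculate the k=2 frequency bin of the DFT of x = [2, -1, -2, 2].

X[2] = Σ(n=0 to 3) x[n] · ω_4^(2n) where ω_4 = e^(-2πi/4)
= (2)·ω_4^0 + (-1)·ω_4^2 + (-2)·ω_4^4 + (2)·ω_4^6

X[2] = -1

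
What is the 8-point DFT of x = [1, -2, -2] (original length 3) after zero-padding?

Original 3-point DFT: [-3, 3, 3]
Zero-padded 8-point DFT provides frequency interpolation.

DFT_8([x, 0, ...]) = [-3, -0.4142+3.4142i, 3+2i, 2.4142-0.5858i, 1, 2.4142+0.5858i, 3-2i, -0.4142-3.4142i]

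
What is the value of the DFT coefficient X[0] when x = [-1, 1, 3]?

X[0] = Σ(n=0 to 2) x[n] · ω_3^0 = Σ x[n]
= (-1) + (1) + (3)

X[0] = 3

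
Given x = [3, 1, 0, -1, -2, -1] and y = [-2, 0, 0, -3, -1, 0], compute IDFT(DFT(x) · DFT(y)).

(x ⊛ y)[n] = Σ(m=0 to 5) x[m] · y[(n-m) mod 6]

Computing each output sample:
(x ⊛ y)[0] = -3
(x ⊛ y)[1] = 5
(x ⊛ y)[2] = 5
(x ⊛ y)[3] = -6
(x ⊛ y)[4] = -2
(x ⊛ y)[5] = 1

x ⊛ y = [-3, 5, 5, -6, -2, 1]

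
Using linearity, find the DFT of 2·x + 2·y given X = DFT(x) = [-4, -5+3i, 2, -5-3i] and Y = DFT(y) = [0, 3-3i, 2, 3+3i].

By linearity: DFT(2x + 2y) = 2·DFT(x) + 2·DFT(y)
= 2·[-4, -5+3i, 2, -5-3i] + 2·[0, 3-3i, 2, 3+3i]

Computing element-wise:
Z[0] = 2·(-4) + 2·(0) = -8
Z[1] = 2·(-5+3i) + 2·(3-3i) = -4
Z[2] = 2·(2) + 2·(2) = 8
Z[3] = 2·(-5-3i) + 2·(3+3i) = -4

DFT(2x + 2y) = 2·X + 2·Y = [-8, -4, 8, -4]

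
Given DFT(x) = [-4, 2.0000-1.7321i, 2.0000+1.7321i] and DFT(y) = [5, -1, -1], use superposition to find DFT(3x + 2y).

By linearity: DFT(3x + 2y) = 3·DFT(x) + 2·DFT(y)
= 3·[-4, 2.0000-1.7321i, 2.0000+1.7321i] + 2·[5, -1, -1]

Computing element-wise:
Z[0] = 3·(-4) + 2·(5) = -2
Z[1] = 3·(2.0000-1.7321i) + 2·(-1) = 4.0000-5.1963i
Z[2] = 3·(2.0000+1.7321i) + 2·(-1) = 4.0000+5.1963i

DFT(3x + 2y) = 3·X + 2·Y = [-2, 4.0000-5.1963i, 4.0000+5.1963i]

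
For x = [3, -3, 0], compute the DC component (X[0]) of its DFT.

X[0] = Σ(n=0 to 2) x[n] · ω_3^0 = Σ x[n]
= (3) + (-3) + (0)

X[0] = 0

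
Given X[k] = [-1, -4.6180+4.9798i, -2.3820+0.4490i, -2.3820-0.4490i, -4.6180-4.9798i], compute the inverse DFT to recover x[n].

x[n] = (1/5) Σ(k=0 to 4) X[k] · e^(2πikn/5)

Computing each x[n]:
x[0] = -3
x[1] = -2
x[2] = 0
x[3] = 2
x[4] = 2

x = [-3, -2, 0, 2, 2]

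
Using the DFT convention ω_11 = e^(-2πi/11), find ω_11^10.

ω_11^10 = e^(-2πi·10/11)
= cos(-2π·10/11) + i·sin(-2π·10/11)
= cos(-20π/11) + i·sin(-20π/11)

ω_11^10 = cos(-20π/11) + i·sin(-20π/11) = 0.8413+0.5406i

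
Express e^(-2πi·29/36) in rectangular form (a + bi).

ω_36^29 = e^(-2πi·29/36)
= cos(-2π·29/36) + i·sin(-2π·29/36)
= cos(-58π/36) + i·sin(-58π/36)

ω_36^29 = cos(-58π/36) + i·sin(-58π/36) = 0.3420+0.9397i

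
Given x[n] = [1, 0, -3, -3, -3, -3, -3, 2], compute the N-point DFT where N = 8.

X[k] = Σ(n=0 to 7) x[n] · ω_8^(nk)
where ω_8 = e^(-2πi/8)

Computing each X[k]:
X[0] = -12
X[1] = 9.6569+1.4142i
X[2] = 4+2i
X[3] = -1.6569+1.4142i
X[4] = -4
X[5] = -1.6569-1.4142i
X[6] = 4-2i
X[7] = 9.6569-1.4142i

X = [-12, 9.6569+1.4142i, 4+2i, -1.6569+1.4142i, -4, -1.6569-1.4142i, 4-2i, 9.6569-1.4142i]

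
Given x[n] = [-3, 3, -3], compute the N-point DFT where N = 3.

X[k] = Σ(n=0 to 2) x[n] · ω_3^(nk)
where ω_3 = e^(-2πi/3)

Computing each X[k]:
X[0] = -3
X[1] = -3.0000-5.1962i
X[2] = -3.0000+5.1962i

X = [-3, -3.0000-5.1962i, -3.0000+5.1962i]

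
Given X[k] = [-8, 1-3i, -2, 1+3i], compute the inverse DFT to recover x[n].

x[n] = (1/4) Σ(k=0 to 3) X[k] · e^(2πikn/4)

Computing each x[n]:
x[0] = -2
x[1] = 0
x[2] = -3
x[3] = -3

x = [-2, 0, -3, -3]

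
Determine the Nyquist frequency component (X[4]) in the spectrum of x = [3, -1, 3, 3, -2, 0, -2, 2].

X[4] = Σ(n=0 to 7) x[n] · ω_8^(4n) where ω_8 = e^(-2πi/8)
= (3)·ω_8^0 + (-1)·ω_8^4 + (3)·ω_8^8 + (3)·ω_8^12 + (-2)·ω_8^16 + (0)·ω_8^20 + (-2)·ω_8^24 + (2)·ω_8^28

X[4] = -2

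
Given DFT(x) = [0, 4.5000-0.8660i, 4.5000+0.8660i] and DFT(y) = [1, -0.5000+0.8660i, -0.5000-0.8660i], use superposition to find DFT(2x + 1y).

By linearity: DFT(2x + 1y) = 2·DFT(x) + 1·DFT(y)
= 2·[0, 4.5000-0.8660i, 4.5000+0.8660i] + 1·[1, -0.5000+0.8660i, -0.5000-0.8660i]

Computing element-wise:
Z[0] = 2·(0) + 1·(1) = 1
Z[1] = 2·(4.5000-0.8660i) + 1·(-0.5000+0.8660i) = 8.5000-0.8660i
Z[2] = 2·(4.5000+0.8660i) + 1·(-0.5000-0.8660i) = 8.5000+0.8660i

DFT(2x + 1y) = 2·X + 1·Y = [1, 8.5000-0.8660i, 8.5000+0.8660i]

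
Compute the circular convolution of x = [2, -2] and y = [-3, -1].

(x ⊛ y)[n] = Σ(m=0 to 1) x[m] · y[(n-m) mod 2]

Computing each output sample:
(x ⊛ y)[0] = -4
(x ⊛ y)[1] = 4

x ⊛ y = [-4, 4]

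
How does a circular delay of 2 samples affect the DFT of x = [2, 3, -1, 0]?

Time shift by 2: X_shifted[k] = ω_4^(2k) · X[k]
Shifted x = [-1, 0, 2, 3]

DFT(x[n-2]) = [4, -3+3i, -2, -3-3i]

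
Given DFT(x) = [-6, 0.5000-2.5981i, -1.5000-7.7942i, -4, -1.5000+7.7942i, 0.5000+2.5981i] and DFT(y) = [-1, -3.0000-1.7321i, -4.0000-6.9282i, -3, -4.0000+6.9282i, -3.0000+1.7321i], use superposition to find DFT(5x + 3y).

By linearity: DFT(5x + 3y) = 5·DFT(x) + 3·DFT(y)
= 5·[-6, 0.5000-2.5981i, -1.5000-7.7942i, -4, -1.5000+7.7942i, 0.5000+2.5981i] + 3·[-1, -3.0000-1.7321i, -4.0000-6.9282i, -3, -4.0000+6.9282i, -3.0000+1.7321i]

Computing element-wise:
Z[0] = 5·(-6) + 3·(-1) = -33
Z[1] = 5·(0.5000-2.5981i) + 3·(-3.0000-1.7321i) = -6.5000-18.1868i
Z[2] = 5·(-1.5000-7.7942i) + 3·(-4.0000-6.9282i) = -19.5000-59.7556i
Z[3] = 5·(-4) + 3·(-3) = -29
Z[4] = 5·(-1.5000+7.7942i) + 3·(-4.0000+6.9282i) = -19.5000+59.7556i
Z[5] = 5·(0.5000+2.5981i) + 3·(-3.0000+1.7321i) = -6.5000+18.1868i

DFT(5x + 3y) = 5·X + 3·Y = [-33, -6.5000-18.1868i, -19.5000-59.7556i, -29, -19.5000+59.7556i, -6.5000+18.1868i]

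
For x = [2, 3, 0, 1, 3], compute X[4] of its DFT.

X[4] = Σ(n=0 to 4) x[n] · ω_5^(4n) where ω_5 = e^(-2πi/5)
= (2)·ω_5^0 + (3)·ω_5^4 + (0)·ω_5^8 + (1)·ω_5^12 + (3)·ω_5^16

X[4] = 3.0451-0.5878i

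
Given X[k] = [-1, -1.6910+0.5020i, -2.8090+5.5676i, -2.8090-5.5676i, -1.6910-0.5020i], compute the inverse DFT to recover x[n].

x[n] = (1/5) Σ(k=0 to 4) X[k] · e^(2πikn/5)

Computing each x[n]:
x[0] = -2
x[1] = -1
x[2] = 2
x[3] = -2
x[4] = 2

x = [-2, -1, 2, -2, 2]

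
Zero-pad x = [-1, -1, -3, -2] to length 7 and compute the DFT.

Original 4-point DFT: [-7, 2-1i, -1, 2+1i]
Zero-padded 7-point DFT provides frequency interpolation.

DFT_7([x, 0, ...]) = [-7, 0.8460+4.5744i, 0.6784-1.8904i, -1.5245+0.0382i, -1.5245-0.0382i, 0.6784+1.8904i, 0.8460-4.5744i]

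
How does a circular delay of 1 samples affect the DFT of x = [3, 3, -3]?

Time shift by 1: X_shifted[k] = ω_3^(1k) · X[k]
Shifted x = [-3, 3, 3]

DFT(x[n-1]) = [3, -6, -6]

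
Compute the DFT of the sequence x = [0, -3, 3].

X[k] = Σ(n=0 to 2) x[n] · ω_3^(nk)
where ω_3 = e^(-2πi/3)

Computing each X[k]:
X[0] = 0
X[1] = 5.1962i
X[2] = -5.1962i

X = [0, 5.1962i, -5.1962i]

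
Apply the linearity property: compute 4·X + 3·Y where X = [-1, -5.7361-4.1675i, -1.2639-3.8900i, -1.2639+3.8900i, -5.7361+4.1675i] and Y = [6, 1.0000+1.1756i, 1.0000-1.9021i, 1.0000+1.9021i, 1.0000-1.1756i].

By linearity: DFT(4x + 3y) = 4·DFT(x) + 3·DFT(y)
= 4·[-1, -5.7361-4.1675i, -1.2639-3.8900i, -1.2639+3.8900i, -5.7361+4.1675i] + 3·[6, 1.0000+1.1756i, 1.0000-1.9021i, 1.0000+1.9021i, 1.0000-1.1756i]

Computing element-wise:
Z[0] = 4·(-1) + 3·(6) = 14
Z[1] = 4·(-5.7361-4.1675i) + 3·(1.0000+1.1756i) = -19.9444-13.1432i
Z[2] = 4·(-1.2639-3.8900i) + 3·(1.0000-1.9021i) = -2.0556-21.2663i
Z[3] = 4·(-1.2639+3.8900i) + 3·(1.0000+1.9021i) = -2.0556+21.2663i
Z[4] = 4·(-5.7361+4.1675i) + 3·(1.0000-1.1756i) = -19.9444+13.1432i

DFT(4x + 3y) = 4·X + 3·Y = [14, -19.9444-13.1432i, -2.0556-21.2663i, -2.0556+21.2663i, -19.9444+13.1432i]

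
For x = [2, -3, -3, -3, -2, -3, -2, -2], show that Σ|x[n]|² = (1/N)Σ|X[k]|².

Time domain:
Σ|x[n]|² = |2|² + |-3|² + |-3|² + |-3|² + |-2|² + |-3|² + |-2|² + |-2|² = 52.0000

Frequency domain:
(1/8)Σ|X[k]|² = (1/8)(|-16|² + |4.7071+1.7071i|² + |5+1i|² + |3.2929-0.2929i|² + |6|² + |3.2929+0.2929i|² + |5-1i|² + |4.7071-1.7071i|²) = (1/8)·416.0000 = 52.0000

Both sides agree, confirming Parseval's theorem.

Σ|x[n]|² = (1/N)Σ|X[k]|² = 52.0000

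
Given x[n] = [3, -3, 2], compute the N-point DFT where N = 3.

X[k] = Σ(n=0 to 2) x[n] · ω_3^(nk)
where ω_3 = e^(-2πi/3)

Computing each X[k]:
X[0] = 2
X[1] = 3.5000+4.3301i
X[2] = 3.5000-4.3301i

X = [2, 3.5000+4.3301i, 3.5000-4.3301i]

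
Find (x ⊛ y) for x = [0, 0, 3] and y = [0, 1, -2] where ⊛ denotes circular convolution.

(x ⊛ y)[n] = Σ(m=0 to 2) x[m] · y[(n-m) mod 3]

Computing each output sample:
(x ⊛ y)[0] = 3
(x ⊛ y)[1] = -6
(x ⊛ y)[2] = 0

x ⊛ y = [3, -6, 0]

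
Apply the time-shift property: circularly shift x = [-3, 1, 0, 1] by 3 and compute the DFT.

Time shift by 3: X_shifted[k] = ω_4^(3k) · X[k]
Shifted x = [1, 0, 1, -3]

DFT(x[n-3]) = [-1, -3i, 5, 3i]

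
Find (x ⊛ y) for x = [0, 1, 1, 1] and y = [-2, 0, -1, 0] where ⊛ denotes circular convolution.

(x ⊛ y)[n] = Σ(m=0 to 3) x[m] · y[(n-m) mod 4]

Computing each output sample:
(x ⊛ y)[0] = -1
(x ⊛ y)[1] = -3
(x ⊛ y)[2] = -2
(x ⊛ y)[3] = -3

x ⊛ y = [-1, -3, -2, -3]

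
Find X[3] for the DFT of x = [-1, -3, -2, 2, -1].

X[3] = Σ(n=0 to 4) x[n] · ω_5^(3n) where ω_5 = e^(-2πi/5)
= (-1)·ω_5^0 + (-3)·ω_5^3 + (-2)·ω_5^6 + (2)·ω_5^9 + (-1)·ω_5^12

X[3] = 2.2361+2.6287i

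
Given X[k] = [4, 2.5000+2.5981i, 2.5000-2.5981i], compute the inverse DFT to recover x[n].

x[n] = (1/3) Σ(k=0 to 2) X[k] · e^(2πikn/3)

Computing each x[n]:
x[0] = 3
x[1] = -1
x[2] = 2

x = [3, -1, 2]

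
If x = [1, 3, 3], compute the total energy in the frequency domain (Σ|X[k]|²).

Parseval: Σ|x[n]|² = (1/N)Σ|X[k]|², so Σ|X[k]|² = N·Σ|x[n]|² = 3·19.0000

Σ|X[k]|² = N·Σ|x[n]|² = 3·19.0000 = 57.0000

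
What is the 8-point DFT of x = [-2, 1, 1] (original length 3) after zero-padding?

Original 3-point DFT: [0, -3, -3]
Zero-padded 8-point DFT provides frequency interpolation.

DFT_8([x, 0, ...]) = [0, -1.2929-1.7071i, -3-1i, -2.7071+0.2929i, -2, -2.7071-0.2929i, -3+1i, -1.2929+1.7071i]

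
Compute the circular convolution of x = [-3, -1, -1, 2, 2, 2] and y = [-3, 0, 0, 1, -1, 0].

(x ⊛ y)[n] = Σ(m=0 to 5) x[m] · y[(n-m) mod 6]

Computing each output sample:
(x ⊛ y)[0] = 12
(x ⊛ y)[1] = 3
(x ⊛ y)[2] = 3
(x ⊛ y)[3] = -11
(x ⊛ y)[4] = -4
(x ⊛ y)[5] = -6

x ⊛ y = [12, 3, 3, -11, -4, -6]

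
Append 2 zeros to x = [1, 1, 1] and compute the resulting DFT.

Original 3-point DFT: [3, 0, 0]
Zero-padded 5-point DFT provides frequency interpolation.

DFT_5([x, 0, ...]) = [3, 0.5000-1.5388i, 0.5000+0.3633i, 0.5000-0.3633i, 0.5000+1.5388i]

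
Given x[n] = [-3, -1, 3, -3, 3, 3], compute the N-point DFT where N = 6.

X[k] = Σ(n=0 to 5) x[n] · ω_6^(nk)
where ω_6 = e^(-2πi/6)

Computing each X[k]:
X[0] = 2
X[1] = -2.0000+3.4641i
X[2] = -10.0000+3.4641i
X[3] = 4
X[4] = -10.0000-3.4641i
X[5] = -2.0000-3.4641i

X = [2, -2.0000+3.4641i, -10.0000+3.4641i, 4, -10.0000-3.4641i, -2.0000-3.4641i]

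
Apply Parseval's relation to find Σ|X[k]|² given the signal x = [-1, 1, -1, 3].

Parseval: Σ|x[n]|² = (1/N)Σ|X[k]|², so Σ|X[k]|² = N·Σ|x[n]|² = 4·12.0000

Σ|X[k]|² = N·Σ|x[n]|² = 4·12.0000 = 48.0000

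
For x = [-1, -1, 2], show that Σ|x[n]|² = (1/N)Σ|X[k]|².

Time domain:
Σ|x[n]|² = |-1|² + |-1|² + |2|² = 6.0000

Frequency domain:
(1/3)Σ|X[k]|² = (1/3)(|0|² + |-1.5000+2.5981i|² + |-1.5000-2.5981i|²) = (1/3)·18.0000 = 6.0000

Both sides agree, confirming Parseval's theorem.

Σ|x[n]|² = (1/N)Σ|X[k]|² = 6.0000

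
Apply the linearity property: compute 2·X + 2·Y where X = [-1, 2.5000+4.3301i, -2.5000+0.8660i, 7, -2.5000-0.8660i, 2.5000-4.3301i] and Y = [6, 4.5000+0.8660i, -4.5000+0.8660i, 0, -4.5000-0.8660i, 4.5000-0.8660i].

By linearity: DFT(2x + 2y) = 2·DFT(x) + 2·DFT(y)
= 2·[-1, 2.5000+4.3301i, -2.5000+0.8660i, 7, -2.5000-0.8660i, 2.5000-4.3301i] + 2·[6, 4.5000+0.8660i, -4.5000+0.8660i, 0, -4.5000-0.8660i, 4.5000-0.8660i]

Computing element-wise:
Z[0] = 2·(-1) + 2·(6) = 10
Z[1] = 2·(2.5000+4.3301i) + 2·(4.5000+0.8660i) = 14.0000+10.3922i
Z[2] = 2·(-2.5000+0.8660i) + 2·(-4.5000+0.8660i) = -14.0000+3.4640i
Z[3] = 2·(7) + 2·(0) = 14
Z[4] = 2·(-2.5000-0.8660i) + 2·(-4.5000-0.8660i) = -14.0000-3.4640i
Z[5] = 2·(2.5000-4.3301i) + 2·(4.5000-0.8660i) = 14.0000-10.3922i

DFT(2x + 2y) = 2·X + 2·Y = [10, 14.0000+10.3922i, -14.0000+3.4640i, 14, -14.0000-3.4640i, 14.0000-10.3922i]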